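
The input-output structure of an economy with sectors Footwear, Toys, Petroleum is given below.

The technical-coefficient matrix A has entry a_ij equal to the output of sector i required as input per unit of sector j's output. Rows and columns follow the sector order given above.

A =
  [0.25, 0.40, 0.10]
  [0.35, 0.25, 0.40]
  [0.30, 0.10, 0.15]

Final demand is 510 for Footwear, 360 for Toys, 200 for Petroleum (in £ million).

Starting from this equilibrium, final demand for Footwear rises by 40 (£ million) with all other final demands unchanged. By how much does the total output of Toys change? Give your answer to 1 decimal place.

Δx_2 = 65.5

I − A =
  [   0.75    -0.40    -0.10]
  [  -0.35     0.75    -0.40]
  [  -0.30    -0.10     0.85]
Cofactors of I−A, C_ij = (−1)^(i+j)·(minor ij) (rows/columns in the sector order above):
  C_11 = (0.75)(0.85) − (-0.40)(-0.10) = 0.5975
  C_12 = −[(-0.35)(0.85) − (-0.40)(-0.30)] = 0.4175
  C_13 = (-0.35)(-0.10) − (0.75)(-0.30) = 0.2600
  C_21 = −[(-0.40)(0.85) − (-0.10)(-0.10)] = 0.3500
  C_22 = (0.75)(0.85) − (-0.10)(-0.30) = 0.6075
  C_23 = −[(0.75)(-0.10) − (-0.40)(-0.30)] = 0.1950
  C_31 = (-0.40)(-0.40) − (-0.10)(0.75) = 0.2350
  C_32 = −[(0.75)(-0.40) − (-0.10)(-0.35)] = 0.3350
  C_33 = (0.75)(0.75) − (-0.40)(-0.35) = 0.4225
det(I−A) = Σ_j (I−A)_1j·C_1j = (0.75)(0.5975) + (-0.40)(0.4175) + (-0.10)(0.2600) = 0.255125
adj(I−A) = Cᵀ =
  [ 0.5975   0.3500   0.2350]
  [ 0.4175   0.6075   0.3350]
  [ 0.2600   0.1950   0.4225]
(I − A)⁻¹ = adj(I−A) / det(I−A) ≈
  [   2.3420     1.3719     0.9211]
  [   1.6365     2.3812     1.3131]
  [   1.0191     0.7643     1.6561]
Δx = (I − A)⁻¹ Δd with Δd having +40 in the Footwear component and 0 elsewhere.
So Δx_2 = L_21 · (+40), where L_21 = adj(I−A)_21 / det(I−A) = 0.4175 / 0.255125.
Δx_2 = 0.4175 × (+40) / 0.255125 = 16.70 / 0.255125 ≈ 65.5.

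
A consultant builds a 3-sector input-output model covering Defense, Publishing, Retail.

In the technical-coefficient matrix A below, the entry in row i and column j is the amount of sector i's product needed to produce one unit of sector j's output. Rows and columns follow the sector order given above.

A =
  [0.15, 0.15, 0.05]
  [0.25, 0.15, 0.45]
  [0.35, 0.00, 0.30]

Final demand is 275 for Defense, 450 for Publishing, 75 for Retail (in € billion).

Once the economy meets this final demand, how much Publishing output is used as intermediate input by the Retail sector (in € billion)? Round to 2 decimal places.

z_PR = 160.01

I − A =
  [   0.85    -0.15    -0.05]
  [  -0.25     0.85    -0.45]
  [  -0.35     0.00     0.70]
Cofactors of I−A, C_ij = (−1)^(i+j)·(minor ij) (rows/columns in the sector order above):
  C_11 = (0.85)(0.70) − (-0.45)(0.00) = 0.5950
  C_12 = −[(-0.25)(0.70) − (-0.45)(-0.35)] = 0.3325
  C_13 = (-0.25)(0.00) − (0.85)(-0.35) = 0.2975
  C_21 = −[(-0.15)(0.70) − (-0.05)(0.00)] = 0.1050
  C_22 = (0.85)(0.70) − (-0.05)(-0.35) = 0.5775
  C_23 = −[(0.85)(0.00) − (-0.15)(-0.35)] = 0.0525
  C_31 = (-0.15)(-0.45) − (-0.05)(0.85) = 0.1100
  C_32 = −[(0.85)(-0.45) − (-0.05)(-0.25)] = 0.3950
  C_33 = (0.85)(0.85) − (-0.15)(-0.25) = 0.6850
det(I−A) = Σ_j (I−A)_1j·C_1j = (0.85)(0.5950) + (-0.15)(0.3325) + (-0.05)(0.2975) = 0.4410
adj(I−A) = Cᵀ =
  [ 0.5950   0.1050   0.1100]
  [ 0.3325   0.5775   0.3950]
  [ 0.2975   0.0525   0.6850]
(I − A)⁻¹ = adj(I−A) / det(I−A) ≈
  [   1.3492     0.2381     0.2494]
  [   0.7540     1.3095     0.8957]
  [   0.6746     0.1190     1.5533]
First solve x = (I − A)⁻¹ d = adj(I−A)·d / det(I−A); in particular x_R = (0.2975·275 + 0.0525·450 + 0.6850·75) / 0.4410 = 156.8125 / 0.4410 ≈ 355.5839.
Intermediate flow from P to R: z_PR = a_PR · x_R = 0.45 × 156.8125 / 0.4410 = 70.565625 / 0.4410 ≈ 160.01.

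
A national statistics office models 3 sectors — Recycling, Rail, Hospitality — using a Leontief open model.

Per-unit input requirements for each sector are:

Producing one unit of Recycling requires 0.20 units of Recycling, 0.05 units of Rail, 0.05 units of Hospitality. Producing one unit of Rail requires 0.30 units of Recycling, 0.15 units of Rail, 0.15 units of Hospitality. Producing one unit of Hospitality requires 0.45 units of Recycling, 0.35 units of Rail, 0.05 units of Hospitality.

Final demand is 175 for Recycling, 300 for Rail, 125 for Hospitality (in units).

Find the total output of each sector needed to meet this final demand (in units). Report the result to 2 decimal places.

x_1 = 531.69, x_2 = 481.21, x_3 = 235.54

I − A =
  [   0.80    -0.30    -0.45]
  [  -0.05     0.85    -0.35]
  [  -0.05    -0.15     0.95]
Cofactors of I−A, C_ij = (−1)^(i+j)·(minor ij) (rows/columns in the sector order above):
  C_11 = (0.85)(0.95) − (-0.35)(-0.15) = 0.7550
  C_12 = −[(-0.05)(0.95) − (-0.35)(-0.05)] = 0.0650
  C_13 = (-0.05)(-0.15) − (0.85)(-0.05) = 0.0500
  C_21 = −[(-0.30)(0.95) − (-0.45)(-0.15)] = 0.3525
  C_22 = (0.80)(0.95) − (-0.45)(-0.05) = 0.7375
  C_23 = −[(0.80)(-0.15) − (-0.30)(-0.05)] = 0.1350
  C_31 = (-0.30)(-0.35) − (-0.45)(0.85) = 0.4875
  C_32 = −[(0.80)(-0.35) − (-0.45)(-0.05)] = 0.3025
  C_33 = (0.80)(0.85) − (-0.30)(-0.05) = 0.6650
det(I−A) = Σ_j (I−A)_1j·C_1j = (0.80)(0.7550) + (-0.30)(0.0650) + (-0.45)(0.0500) = 0.5620
adj(I−A) = Cᵀ =
  [ 0.7550   0.3525   0.4875]
  [ 0.0650   0.7375   0.3025]
  [ 0.0500   0.1350   0.6650]
(I − A)⁻¹ = adj(I−A) / det(I−A) ≈
  [   1.3434     0.6272     0.8674]
  [   0.1157     1.3123     0.5383]
  [   0.0890     0.2402     1.1833]
x = (I − A)⁻¹ d = adj(I−A)·d / det(I−A), with det(I−A) = 0.5620:
  x_1 = (0.7550·175 + 0.3525·300 + 0.4875·125) / 0.5620 = 298.8125 / 0.5620 ≈ 531.69
  x_2 = (0.0650·175 + 0.7375·300 + 0.3025·125) / 0.5620 = 270.4375 / 0.5620 ≈ 481.21
  x_3 = (0.0500·175 + 0.1350·300 + 0.6650·125) / 0.5620 = 132.375 / 0.5620 ≈ 235.54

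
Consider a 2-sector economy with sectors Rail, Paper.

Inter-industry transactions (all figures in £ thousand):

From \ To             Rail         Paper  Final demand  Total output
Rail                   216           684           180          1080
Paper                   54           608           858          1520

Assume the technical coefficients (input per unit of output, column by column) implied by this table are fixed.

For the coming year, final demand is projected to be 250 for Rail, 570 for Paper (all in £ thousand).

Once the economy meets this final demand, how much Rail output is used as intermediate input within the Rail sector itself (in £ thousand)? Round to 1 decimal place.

z_11 = 177.7

Technical coefficients a_ij = z_ij / X_j:
  a_11 = 216/1080 = 0.20, a_21 = 54/1080 = 0.05
  a_12 = 684/1520 = 0.45, a_22 = 608/1520 = 0.40
I − A =
  [   0.80    -0.45]
  [  -0.05     0.60]
det(I−A) = (0.80)(0.60) − (-0.45)(-0.05) = 0.4575
adj(I−A) = [[0.60, 0.45], [0.05, 0.80]]
(I − A)⁻¹ = adj(I−A) / det(I−A) ≈
  [   1.3115     0.9836]
  [   0.1093     1.7486]
First solve x = (I − A)⁻¹ d = adj(I−A)·d / det(I−A); in particular x_1 = (0.60·250 + 0.45·570) / 0.4575 = 406.50 / 0.4575 ≈ 888.525.
Intermediate flow from 1 to 1: z_11 = a_11 · x_1 = 0.20 × 406.50 / 0.4575 = 81.30 / 0.4575 ≈ 177.7.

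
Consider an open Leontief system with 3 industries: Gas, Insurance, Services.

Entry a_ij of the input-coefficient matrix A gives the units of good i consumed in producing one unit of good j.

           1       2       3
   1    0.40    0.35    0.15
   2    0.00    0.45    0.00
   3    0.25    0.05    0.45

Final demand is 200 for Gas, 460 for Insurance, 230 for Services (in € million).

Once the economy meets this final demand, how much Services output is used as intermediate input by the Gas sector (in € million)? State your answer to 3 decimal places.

I − A =
  [   0.60    -0.35    -0.15]
  [   0.00     0.55     0.00]
  [  -0.25    -0.05     0.55]
Cofactors of I−A, C_ij = (−1)^(i+j)·(minor ij) (rows/columns in the sector order above):
  C_11 = (0.55)(0.55) − (0.00)(-0.05) = 0.3025
  C_12 = −[(0.00)(0.55) − (0.00)(-0.25)] = 0.0000
  C_13 = (0.00)(-0.05) − (0.55)(-0.25) = 0.1375
  C_21 = −[(-0.35)(0.55) − (-0.15)(-0.05)] = 0.2000
  C_22 = (0.60)(0.55) − (-0.15)(-0.25) = 0.2925
  C_23 = −[(0.60)(-0.05) − (-0.35)(-0.25)] = 0.1175
  C_31 = (-0.35)(0.00) − (-0.15)(0.55) = 0.0825
  C_32 = −[(0.60)(0.00) − (-0.15)(0.00)] = 0.0000
  C_33 = (0.60)(0.55) − (-0.35)(0.00) = 0.3300
det(I−A) = Σ_j (I−A)_1j·C_1j = (0.60)(0.3025) + (-0.35)(0.0000) + (-0.15)(0.1375) = 0.160875
adj(I−A) = Cᵀ =
  [ 0.3025   0.2000   0.0825]
  [ 0.0000   0.2925   0.0000]
  [ 0.1375   0.1175   0.3300]
(I − A)⁻¹ = adj(I−A) / det(I−A) ≈
  [   1.8803     1.2432     0.5128]
  [   0.0000     1.8182     0.0000]
  [   0.8547     0.7304     2.0513]
First solve x = (I − A)⁻¹ d = adj(I−A)·d / det(I−A); in particular x_1 = (0.3025·200 + 0.2000·460 + 0.0825·230) / 0.160875 = 171.475 / 0.160875 ≈ 1065.88967.
Intermediate flow from 3 to 1: z_31 = a_31 · x_1 = 0.25 × 171.475 / 0.160875 = 42.86875 / 0.160875 ≈ 266.472.

z_31 = 266.472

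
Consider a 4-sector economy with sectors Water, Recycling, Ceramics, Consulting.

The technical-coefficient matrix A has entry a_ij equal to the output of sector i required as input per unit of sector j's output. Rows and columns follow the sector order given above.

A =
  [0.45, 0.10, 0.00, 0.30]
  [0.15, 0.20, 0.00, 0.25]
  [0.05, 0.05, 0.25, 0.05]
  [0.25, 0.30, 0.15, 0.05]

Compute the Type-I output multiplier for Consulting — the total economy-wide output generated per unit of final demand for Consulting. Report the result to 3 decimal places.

m_4 = 3.396

I − A =
  [   0.55    -0.10     0.00    -0.30]
  [  -0.15     0.80     0.00    -0.25]
  [  -0.05    -0.05     0.75    -0.05]
  [  -0.25    -0.30    -0.15     0.95]
Compute the cofactors C_ij = (−1)^(i+j)·(3×3 minor ij) of I−A; the adjugate is their transpose:
adj(I−A) = Cᵀ =
  [ 0.505875   0.140250   0.039750   0.198750]
  [ 0.154500   0.329250   0.027375   0.136875]
  [ 0.056750   0.041125   0.282750   0.043625]
  [ 0.190875   0.147375   0.063750   0.318750]
det(I−A) = Σ_j (I−A)_1j·C_1j = (0.55)(0.505875) + (-0.10)(0.154500) + (0.00)(0.056750) + (-0.30)(0.190875) = 0.20551875
(I − A)⁻¹ = adj(I−A) / det(I−A) ≈
  [   2.4615     0.6824     0.1934     0.9671]
  [   0.7518     1.6020     0.1332     0.6660]
  [   0.2761     0.2001     1.3758     0.2123]
  [   0.9287     0.7171     0.3102     1.5510]
The output multiplier for sector j is the column-j sum of the Leontief inverse (I − A)⁻¹ = adj(I−A) / det(I−A).
Column 4 of adj(I−A): (0.198750, 0.136875, 0.043625, 0.318750); det(I−A) = 0.20551875.
m_4 = (0.198750 + 0.136875 + 0.043625 + 0.318750) / 0.20551875 = 0.698 / 0.20551875 ≈ 3.396.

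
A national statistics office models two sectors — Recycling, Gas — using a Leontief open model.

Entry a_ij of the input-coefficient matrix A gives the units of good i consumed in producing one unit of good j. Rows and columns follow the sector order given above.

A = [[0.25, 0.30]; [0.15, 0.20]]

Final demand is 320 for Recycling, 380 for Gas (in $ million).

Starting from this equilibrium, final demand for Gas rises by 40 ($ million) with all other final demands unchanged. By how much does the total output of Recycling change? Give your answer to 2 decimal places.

I − A =
  [   0.75    -0.30]
  [  -0.15     0.80]
det(I−A) = (0.75)(0.80) − (-0.30)(-0.15) = 0.5550
adj(I−A) = [[0.80, 0.30], [0.15, 0.75]]
(I − A)⁻¹ = adj(I−A) / det(I−A) ≈
  [   1.4414     0.5405]
  [   0.2703     1.3514]
Δx = (I − A)⁻¹ Δd with Δd having +40 in the Gas component and 0 elsewhere.
So Δx_1 = L_12 · (+40), where L_12 = adj(I−A)_12 / det(I−A) = 0.30 / 0.5550.
Δx_1 = 0.30 × (+40) / 0.5550 = 12.00 / 0.5550 ≈ 21.62.

Δx_1 = 21.62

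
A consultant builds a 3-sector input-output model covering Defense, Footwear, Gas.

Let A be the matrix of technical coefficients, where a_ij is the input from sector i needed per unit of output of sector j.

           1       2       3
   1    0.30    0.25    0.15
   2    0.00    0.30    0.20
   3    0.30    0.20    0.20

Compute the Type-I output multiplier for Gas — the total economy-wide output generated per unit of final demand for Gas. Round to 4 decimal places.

I − A =
  [   0.70    -0.25    -0.15]
  [   0.00     0.70    -0.20]
  [  -0.30    -0.20     0.80]
Cofactors of I−A, C_ij = (−1)^(i+j)·(minor ij) (rows/columns in the sector order above):
  C_11 = (0.70)(0.80) − (-0.20)(-0.20) = 0.5200
  C_12 = −[(0.00)(0.80) − (-0.20)(-0.30)] = 0.0600
  C_13 = (0.00)(-0.20) − (0.70)(-0.30) = 0.2100
  C_21 = −[(-0.25)(0.80) − (-0.15)(-0.20)] = 0.2300
  C_22 = (0.70)(0.80) − (-0.15)(-0.30) = 0.5150
  C_23 = −[(0.70)(-0.20) − (-0.25)(-0.30)] = 0.2150
  C_31 = (-0.25)(-0.20) − (-0.15)(0.70) = 0.1550
  C_32 = −[(0.70)(-0.20) − (-0.15)(0.00)] = 0.1400
  C_33 = (0.70)(0.70) − (-0.25)(0.00) = 0.4900
det(I−A) = Σ_j (I−A)_1j·C_1j = (0.70)(0.5200) + (-0.25)(0.0600) + (-0.15)(0.2100) = 0.3175
adj(I−A) = Cᵀ =
  [ 0.5200   0.2300   0.1550]
  [ 0.0600   0.5150   0.1400]
  [ 0.2100   0.2150   0.4900]
(I − A)⁻¹ = adj(I−A) / det(I−A) ≈
  [   1.63780     0.72441     0.48819]
  [   0.18898     1.62205     0.44094]
  [   0.66142     0.67717     1.54331]
The output multiplier for sector j is the column-j sum of the Leontief inverse (I − A)⁻¹ = adj(I−A) / det(I−A).
Column 3 of adj(I−A): (0.1550, 0.1400, 0.4900); det(I−A) = 0.3175.
m_3 = (0.1550 + 0.1400 + 0.4900) / 0.3175 = 0.785 / 0.3175 ≈ 2.4724.

m_3 = 2.4724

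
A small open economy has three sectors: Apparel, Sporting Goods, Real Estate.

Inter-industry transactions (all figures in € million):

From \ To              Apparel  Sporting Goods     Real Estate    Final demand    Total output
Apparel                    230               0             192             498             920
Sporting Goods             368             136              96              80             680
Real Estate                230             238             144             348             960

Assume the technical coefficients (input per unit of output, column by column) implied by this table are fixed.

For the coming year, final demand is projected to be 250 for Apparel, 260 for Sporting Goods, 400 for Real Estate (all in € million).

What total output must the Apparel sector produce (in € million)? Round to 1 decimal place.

x_1 = 585.6

Technical coefficients a_ij = z_ij / X_j:
  a_11 = 230/920 = 0.25, a_21 = 368/920 = 0.40, a_31 = 230/920 = 0.25
  a_12 = 0/680 = 0.00, a_22 = 136/680 = 0.20, a_32 = 238/680 = 0.35
  a_13 = 192/960 = 0.20, a_23 = 96/960 = 0.10, a_33 = 144/960 = 0.15
I − A =
  [   0.75     0.00    -0.20]
  [  -0.40     0.80    -0.10]
  [  -0.25    -0.35     0.85]
Cofactors of I−A, C_ij = (−1)^(i+j)·(minor ij) (rows/columns in the sector order above):
  C_11 = (0.80)(0.85) − (-0.10)(-0.35) = 0.6450
  C_12 = −[(-0.40)(0.85) − (-0.10)(-0.25)] = 0.3650
  C_13 = (-0.40)(-0.35) − (0.80)(-0.25) = 0.3400
  C_21 = −[(0.00)(0.85) − (-0.20)(-0.35)] = 0.0700
  C_22 = (0.75)(0.85) − (-0.20)(-0.25) = 0.5875
  C_23 = −[(0.75)(-0.35) − (0.00)(-0.25)] = 0.2625
  C_31 = (0.00)(-0.10) − (-0.20)(0.80) = 0.1600
  C_32 = −[(0.75)(-0.10) − (-0.20)(-0.40)] = 0.1550
  C_33 = (0.75)(0.80) − (0.00)(-0.40) = 0.6000
det(I−A) = Σ_j (I−A)_1j·C_1j = (0.75)(0.6450) + (0.00)(0.3650) + (-0.20)(0.3400) = 0.41575
adj(I−A) = Cᵀ =
  [ 0.6450   0.0700   0.1600]
  [ 0.3650   0.5875   0.1550]
  [ 0.3400   0.2625   0.6000]
(I − A)⁻¹ = adj(I−A) / det(I−A) ≈
  [   1.5514     0.1684     0.3848]
  [   0.8779     1.4131     0.3728]
  [   0.8178     0.6314     1.4432]
x = (I − A)⁻¹ d = adj(I−A)·d / det(I−A), with det(I−A) = 0.41575:
  x_1 = (0.6450·250 + 0.0700·260 + 0.1600·400) / 0.41575 = 243.45 / 0.41575 ≈ 585.6
  x_2 = (0.3650·250 + 0.5875·260 + 0.1550·400) / 0.41575 = 306.00 / 0.41575 ≈ 736.0
  x_3 = (0.3400·250 + 0.2625·260 + 0.6000·400) / 0.41575 = 393.25 / 0.41575 ≈ 945.9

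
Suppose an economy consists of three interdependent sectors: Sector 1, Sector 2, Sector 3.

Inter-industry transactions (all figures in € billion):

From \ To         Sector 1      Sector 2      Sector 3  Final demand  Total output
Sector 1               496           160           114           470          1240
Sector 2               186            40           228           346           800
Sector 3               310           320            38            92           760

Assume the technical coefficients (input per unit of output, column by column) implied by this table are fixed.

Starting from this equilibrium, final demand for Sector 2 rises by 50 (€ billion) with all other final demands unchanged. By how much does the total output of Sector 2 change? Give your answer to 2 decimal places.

Δx_2 = 69.81

Technical coefficients a_ij = z_ij / X_j:
  a_11 = 496/1240 = 0.40, a_21 = 186/1240 = 0.15, a_31 = 310/1240 = 0.25
  a_12 = 160/800 = 0.20, a_22 = 40/800 = 0.05, a_32 = 320/800 = 0.40
  a_13 = 114/760 = 0.15, a_23 = 228/760 = 0.30, a_33 = 38/760 = 0.05
I − A =
  [   0.60    -0.20    -0.15]
  [  -0.15     0.95    -0.30]
  [  -0.25    -0.40     0.95]
Cofactors of I−A, C_ij = (−1)^(i+j)·(minor ij) (rows/columns in the sector order above):
  C_11 = (0.95)(0.95) − (-0.30)(-0.40) = 0.7825
  C_12 = −[(-0.15)(0.95) − (-0.30)(-0.25)] = 0.2175
  C_13 = (-0.15)(-0.40) − (0.95)(-0.25) = 0.2975
  C_21 = −[(-0.20)(0.95) − (-0.15)(-0.40)] = 0.2500
  C_22 = (0.60)(0.95) − (-0.15)(-0.25) = 0.5325
  C_23 = −[(0.60)(-0.40) − (-0.20)(-0.25)] = 0.2900
  C_31 = (-0.20)(-0.30) − (-0.15)(0.95) = 0.2025
  C_32 = −[(0.60)(-0.30) − (-0.15)(-0.15)] = 0.2025
  C_33 = (0.60)(0.95) − (-0.20)(-0.15) = 0.5400
det(I−A) = Σ_j (I−A)_1j·C_1j = (0.60)(0.7825) + (-0.20)(0.2175) + (-0.15)(0.2975) = 0.381375
adj(I−A) = Cᵀ =
  [ 0.7825   0.2500   0.2025]
  [ 0.2175   0.5325   0.2025]
  [ 0.2975   0.2900   0.5400]
(I − A)⁻¹ = adj(I−A) / det(I−A) ≈
  [   2.0518     0.6555     0.5310]
  [   0.5703     1.3963     0.5310]
  [   0.7801     0.7604     1.4159]
Δx = (I − A)⁻¹ Δd with Δd having +50 in the Sector 2 component and 0 elsewhere.
So Δx_2 = L_22 · (+50), where L_22 = adj(I−A)_22 / det(I−A) = 0.5325 / 0.381375.
Δx_2 = 0.5325 × (+50) / 0.381375 = 26.625 / 0.381375 ≈ 69.81.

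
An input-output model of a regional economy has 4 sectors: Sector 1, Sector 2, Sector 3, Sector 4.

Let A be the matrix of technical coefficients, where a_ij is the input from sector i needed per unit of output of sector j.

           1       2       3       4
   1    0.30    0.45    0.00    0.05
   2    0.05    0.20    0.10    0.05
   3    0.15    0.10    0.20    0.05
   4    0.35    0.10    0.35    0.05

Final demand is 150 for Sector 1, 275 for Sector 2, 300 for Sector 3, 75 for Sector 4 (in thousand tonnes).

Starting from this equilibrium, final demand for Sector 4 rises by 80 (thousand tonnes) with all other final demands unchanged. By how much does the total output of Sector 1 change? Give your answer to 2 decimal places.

Δx_1 = 11.50

I − A =
  [   0.70    -0.45     0.00    -0.05]
  [  -0.05     0.80    -0.10    -0.05]
  [  -0.15    -0.10     0.80    -0.05]
  [  -0.35    -0.10    -0.35     0.95]
Compute the cofactors C_ij = (−1)^(i+j)·(3×3 minor ij) of I−A; the adjugate is their transpose:
adj(I−A) = Cᵀ =
  [ 0.578250   0.339875   0.065125   0.051750]
  [ 0.069750   0.503125   0.077875   0.034250]
  [ 0.134000   0.141000   0.485000   0.040000]
  [ 0.269750   0.230125   0.210875   0.416250]
det(I−A) = Σ_j (I−A)_1j·C_1j = (0.70)(0.578250) + (-0.45)(0.069750) + (0.00)(0.134000) + (-0.05)(0.269750) = 0.3599
(I − A)⁻¹ = adj(I−A) / det(I−A) ≈
  [   1.6067     0.9444     0.1810     0.1438]
  [   0.1938     1.3980     0.2164     0.0952]
  [   0.3723     0.3918     1.3476     0.1111]
  [   0.7495     0.6394     0.5859     1.1566]
Δx = (I − A)⁻¹ Δd with Δd having +80 in the Sector 4 component and 0 elsewhere.
So Δx_1 = L_14 · (+80), where L_14 = adj(I−A)_14 / det(I−A) = 0.051750 / 0.3599.
Δx_1 = 0.051750 × (+80) / 0.3599 = 4.14 / 0.3599 ≈ 11.50.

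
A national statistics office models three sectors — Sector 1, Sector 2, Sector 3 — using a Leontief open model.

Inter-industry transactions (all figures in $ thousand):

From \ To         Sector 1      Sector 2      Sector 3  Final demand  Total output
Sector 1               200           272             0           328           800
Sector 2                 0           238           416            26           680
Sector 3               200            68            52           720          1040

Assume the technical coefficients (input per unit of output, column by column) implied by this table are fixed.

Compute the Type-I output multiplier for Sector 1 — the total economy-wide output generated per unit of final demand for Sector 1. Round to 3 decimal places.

Technical coefficients a_ij = z_ij / X_j:
  a_11 = 200/800 = 0.25, a_21 = 0/800 = 0.00, a_31 = 200/800 = 0.25
  a_12 = 272/680 = 0.40, a_22 = 238/680 = 0.35, a_32 = 68/680 = 0.10
  a_13 = 0/1040 = 0.00, a_23 = 416/1040 = 0.40, a_33 = 52/1040 = 0.05
I − A =
  [   0.75    -0.40     0.00]
  [   0.00     0.65    -0.40]
  [  -0.25    -0.10     0.95]
Cofactors of I−A, C_ij = (−1)^(i+j)·(minor ij) (rows/columns in the sector order above):
  C_11 = (0.65)(0.95) − (-0.40)(-0.10) = 0.5775
  C_12 = −[(0.00)(0.95) − (-0.40)(-0.25)] = 0.1000
  C_13 = (0.00)(-0.10) − (0.65)(-0.25) = 0.1625
  C_21 = −[(-0.40)(0.95) − (0.00)(-0.10)] = 0.3800
  C_22 = (0.75)(0.95) − (0.00)(-0.25) = 0.7125
  C_23 = −[(0.75)(-0.10) − (-0.40)(-0.25)] = 0.1750
  C_31 = (-0.40)(-0.40) − (0.00)(0.65) = 0.1600
  C_32 = −[(0.75)(-0.40) − (0.00)(0.00)] = 0.3000
  C_33 = (0.75)(0.65) − (-0.40)(0.00) = 0.4875
det(I−A) = Σ_j (I−A)_1j·C_1j = (0.75)(0.5775) + (-0.40)(0.1000) + (0.00)(0.1625) = 0.393125
adj(I−A) = Cᵀ =
  [ 0.5775   0.3800   0.1600]
  [ 0.1000   0.7125   0.3000]
  [ 0.1625   0.1750   0.4875]
(I − A)⁻¹ = adj(I−A) / det(I−A) ≈
  [   1.4690     0.9666     0.4070]
  [   0.2544     1.8124     0.7631]
  [   0.4134     0.4452     1.2401]
The output multiplier for sector j is the column-j sum of the Leontief inverse (I − A)⁻¹ = adj(I−A) / det(I−A).
Column 1 of adj(I−A): (0.5775, 0.1000, 0.1625); det(I−A) = 0.393125.
m_1 = (0.5775 + 0.1000 + 0.1625) / 0.393125 = 0.84 / 0.393125 ≈ 2.137.

m_1 = 2.137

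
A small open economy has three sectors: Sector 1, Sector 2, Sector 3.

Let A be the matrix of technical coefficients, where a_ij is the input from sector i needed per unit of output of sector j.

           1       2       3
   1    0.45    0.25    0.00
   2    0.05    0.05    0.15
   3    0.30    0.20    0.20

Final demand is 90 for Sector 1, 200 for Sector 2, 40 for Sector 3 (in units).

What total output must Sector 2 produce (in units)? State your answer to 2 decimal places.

x_2 = 260.22

I − A =
  [   0.55    -0.25     0.00]
  [  -0.05     0.95    -0.15]
  [  -0.30    -0.20     0.80]
Cofactors of I−A, C_ij = (−1)^(i+j)·(minor ij) (rows/columns in the sector order above):
  C_11 = (0.95)(0.80) − (-0.15)(-0.20) = 0.7300
  C_12 = −[(-0.05)(0.80) − (-0.15)(-0.30)] = 0.0850
  C_13 = (-0.05)(-0.20) − (0.95)(-0.30) = 0.2950
  C_21 = −[(-0.25)(0.80) − (0.00)(-0.20)] = 0.2000
  C_22 = (0.55)(0.80) − (0.00)(-0.30) = 0.4400
  C_23 = −[(0.55)(-0.20) − (-0.25)(-0.30)] = 0.1850
  C_31 = (-0.25)(-0.15) − (0.00)(0.95) = 0.0375
  C_32 = −[(0.55)(-0.15) − (0.00)(-0.05)] = 0.0825
  C_33 = (0.55)(0.95) − (-0.25)(-0.05) = 0.5100
det(I−A) = Σ_j (I−A)_1j·C_1j = (0.55)(0.7300) + (-0.25)(0.0850) + (0.00)(0.2950) = 0.38025
adj(I−A) = Cᵀ =
  [ 0.7300   0.2000   0.0375]
  [ 0.0850   0.4400   0.0825]
  [ 0.2950   0.1850   0.5100]
(I − A)⁻¹ = adj(I−A) / det(I−A) ≈
  [   1.9198     0.5260     0.0986]
  [   0.2235     1.1571     0.2170]
  [   0.7758     0.4865     1.3412]
x = (I − A)⁻¹ d = adj(I−A)·d / det(I−A), with det(I−A) = 0.38025:
  x_1 = (0.7300·90 + 0.2000·200 + 0.0375·40) / 0.38025 = 107.20 / 0.38025 ≈ 281.92
  x_2 = (0.0850·90 + 0.4400·200 + 0.0825·40) / 0.38025 = 98.95 / 0.38025 ≈ 260.22
  x_3 = (0.2950·90 + 0.1850·200 + 0.5100·40) / 0.38025 = 83.95 / 0.38025 ≈ 220.78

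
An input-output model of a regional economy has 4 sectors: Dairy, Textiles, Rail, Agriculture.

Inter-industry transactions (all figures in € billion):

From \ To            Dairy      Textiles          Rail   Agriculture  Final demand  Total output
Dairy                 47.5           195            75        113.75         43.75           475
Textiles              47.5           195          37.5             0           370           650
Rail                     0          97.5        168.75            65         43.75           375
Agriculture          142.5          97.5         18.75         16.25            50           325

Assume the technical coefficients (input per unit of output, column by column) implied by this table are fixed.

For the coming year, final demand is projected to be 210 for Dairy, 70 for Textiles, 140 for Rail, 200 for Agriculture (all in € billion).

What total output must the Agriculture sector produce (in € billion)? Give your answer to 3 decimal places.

Technical coefficients a_ij = z_ij / X_j:
  a_11 = 47.5/475 = 0.10, a_21 = 47.5/475 = 0.10, a_31 = 0/475 = 0.00, a_41 = 142.5/475 = 0.30
  a_12 = 195/650 = 0.30, a_22 = 195/650 = 0.30, a_32 = 97.5/650 = 0.15, a_42 = 97.5/650 = 0.15
  a_13 = 75/375 = 0.20, a_23 = 37.5/375 = 0.10, a_33 = 168.75/375 = 0.45, a_43 = 18.75/375 = 0.05
  a_14 = 113.75/325 = 0.35, a_24 = 0/325 = 0.00, a_34 = 65/325 = 0.20, a_44 = 16.25/325 = 0.05
I − A =
  [   0.90    -0.30    -0.20    -0.35]
  [  -0.10     0.70    -0.10     0.00]
  [   0.00    -0.15     0.55    -0.20]
  [  -0.30    -0.15    -0.05     0.95]
Compute the cofactors C_ij = (−1)^(i+j)·(3×3 minor ij) of I−A; the adjugate is their transpose:
adj(I−A) = Cᵀ =
  [ 0.34150   0.21975   0.17900   0.16350]
  [ 0.05725   0.39150   0.09575   0.04125]
  [ 0.05925   0.15750   0.49125   0.12525]
  [ 0.12000   0.13950   0.09750   0.31350]
det(I−A) = Σ_j (I−A)_1j·C_1j = (0.90)(0.34150) + (-0.30)(0.05725) + (-0.20)(0.05925) + (-0.35)(0.12000) = 0.236325
(I − A)⁻¹ = adj(I−A) / det(I−A) ≈
  [   1.4450     0.9299     0.7574     0.6918]
  [   0.2423     1.6566     0.4052     0.1745]
  [   0.2507     0.6665     2.0787     0.5300]
  [   0.5078     0.5903     0.4126     1.3266]
x = (I − A)⁻¹ d = adj(I−A)·d / det(I−A), with det(I−A) = 0.236325:
  x_1 = (0.34150·210 + 0.21975·70 + 0.17900·140 + 0.16350·200) / 0.236325 = 144.8575 / 0.236325 ≈ 612.959
  x_2 = (0.05725·210 + 0.39150·70 + 0.09575·140 + 0.04125·200) / 0.236325 = 61.0825 / 0.236325 ≈ 258.468
  x_3 = (0.05925·210 + 0.15750·70 + 0.49125·140 + 0.12525·200) / 0.236325 = 117.2925 / 0.236325 ≈ 496.319
  x_4 = (0.12000·210 + 0.13950·70 + 0.09750·140 + 0.31350·200) / 0.236325 = 111.315 / 0.236325 ≈ 471.025

x_4 = 471.025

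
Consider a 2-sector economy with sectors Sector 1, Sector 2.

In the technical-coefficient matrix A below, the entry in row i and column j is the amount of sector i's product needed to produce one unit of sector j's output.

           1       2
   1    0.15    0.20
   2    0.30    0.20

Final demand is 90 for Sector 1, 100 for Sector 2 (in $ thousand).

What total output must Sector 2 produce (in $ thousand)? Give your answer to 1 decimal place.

I − A =
  [   0.85    -0.20]
  [  -0.30     0.80]
det(I−A) = (0.85)(0.80) − (-0.20)(-0.30) = 0.6200
adj(I−A) = [[0.80, 0.20], [0.30, 0.85]]
(I − A)⁻¹ = adj(I−A) / det(I−A) ≈
  [   1.2903     0.3226]
  [   0.4839     1.3710]
x = (I − A)⁻¹ d = adj(I−A)·d / det(I−A), with det(I−A) = 0.6200:
  x_1 = (0.80·90 + 0.20·100) / 0.6200 = 92.00 / 0.6200 ≈ 148.4
  x_2 = (0.30·90 + 0.85·100) / 0.6200 = 112.00 / 0.6200 ≈ 180.6

x_2 = 180.6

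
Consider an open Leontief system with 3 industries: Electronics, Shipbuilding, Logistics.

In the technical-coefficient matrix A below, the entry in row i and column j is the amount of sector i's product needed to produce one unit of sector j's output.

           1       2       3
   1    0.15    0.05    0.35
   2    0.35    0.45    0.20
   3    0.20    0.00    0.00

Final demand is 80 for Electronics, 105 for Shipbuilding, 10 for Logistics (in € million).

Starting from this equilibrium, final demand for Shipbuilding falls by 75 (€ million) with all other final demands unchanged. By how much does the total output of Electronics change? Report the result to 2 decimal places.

I − A =
  [   0.85    -0.05    -0.35]
  [  -0.35     0.55    -0.20]
  [  -0.20     0.00     1.00]
Cofactors of I−A, C_ij = (−1)^(i+j)·(minor ij) (rows/columns in the sector order above):
  C_11 = (0.55)(1.00) − (-0.20)(0.00) = 0.5500
  C_12 = −[(-0.35)(1.00) − (-0.20)(-0.20)] = 0.3900
  C_13 = (-0.35)(0.00) − (0.55)(-0.20) = 0.1100
  C_21 = −[(-0.05)(1.00) − (-0.35)(0.00)] = 0.0500
  C_22 = (0.85)(1.00) − (-0.35)(-0.20) = 0.7800
  C_23 = −[(0.85)(0.00) − (-0.05)(-0.20)] = 0.0100
  C_31 = (-0.05)(-0.20) − (-0.35)(0.55) = 0.2025
  C_32 = −[(0.85)(-0.20) − (-0.35)(-0.35)] = 0.2925
  C_33 = (0.85)(0.55) − (-0.05)(-0.35) = 0.4500
det(I−A) = Σ_j (I−A)_1j·C_1j = (0.85)(0.5500) + (-0.05)(0.3900) + (-0.35)(0.1100) = 0.4095
adj(I−A) = Cᵀ =
  [ 0.5500   0.0500   0.2025]
  [ 0.3900   0.7800   0.2925]
  [ 0.1100   0.0100   0.4500]
(I − A)⁻¹ = adj(I−A) / det(I−A) ≈
  [   1.3431     0.1221     0.4945]
  [   0.9524     1.9048     0.7143]
  [   0.2686     0.0244     1.0989]
Δx = (I − A)⁻¹ Δd with Δd having -75 in the Shipbuilding component and 0 elsewhere.
So Δx_1 = L_12 · (-75), where L_12 = adj(I−A)_12 / det(I−A) = 0.0500 / 0.4095.
Δx_1 = 0.0500 × (-75) / 0.4095 = -3.75 / 0.4095 ≈ -9.16.

Δx_1 = -9.16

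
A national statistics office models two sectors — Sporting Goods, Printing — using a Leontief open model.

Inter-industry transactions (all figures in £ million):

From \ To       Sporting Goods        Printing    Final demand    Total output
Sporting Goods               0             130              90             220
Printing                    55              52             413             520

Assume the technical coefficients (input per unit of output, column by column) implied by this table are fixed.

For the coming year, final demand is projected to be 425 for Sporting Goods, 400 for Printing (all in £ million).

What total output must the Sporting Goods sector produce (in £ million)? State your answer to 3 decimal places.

Technical coefficients a_ij = z_ij / X_j:
  a_SS = 0/220 = 0.00, a_PS = 55/220 = 0.25
  a_SP = 130/520 = 0.25, a_PP = 52/520 = 0.10
I − A =
  [   1.00    -0.25]
  [  -0.25     0.90]
det(I−A) = (1.00)(0.90) − (-0.25)(-0.25) = 0.8375
adj(I−A) = [[0.90, 0.25], [0.25, 1.00]]
(I − A)⁻¹ = adj(I−A) / det(I−A) ≈
  [   1.0746     0.2985]
  [   0.2985     1.1940]
x = (I − A)⁻¹ d = adj(I−A)·d / det(I−A), with det(I−A) = 0.8375:
  x_S = (0.90·425 + 0.25·400) / 0.8375 = 482.50 / 0.8375 ≈ 576.119
  x_P = (0.25·425 + 1.00·400) / 0.8375 = 506.25 / 0.8375 ≈ 604.478

x_S = 576.119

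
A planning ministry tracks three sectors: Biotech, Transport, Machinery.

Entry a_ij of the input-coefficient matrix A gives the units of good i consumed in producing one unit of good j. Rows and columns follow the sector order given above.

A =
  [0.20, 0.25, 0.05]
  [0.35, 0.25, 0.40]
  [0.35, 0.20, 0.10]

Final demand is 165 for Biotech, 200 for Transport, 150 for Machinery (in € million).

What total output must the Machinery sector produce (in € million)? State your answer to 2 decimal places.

I − A =
  [   0.80    -0.25    -0.05]
  [  -0.35     0.75    -0.40]
  [  -0.35    -0.20     0.90]
Cofactors of I−A, C_ij = (−1)^(i+j)·(minor ij) (rows/columns in the sector order above):
  C_11 = (0.75)(0.90) − (-0.40)(-0.20) = 0.5950
  C_12 = −[(-0.35)(0.90) − (-0.40)(-0.35)] = 0.4550
  C_13 = (-0.35)(-0.20) − (0.75)(-0.35) = 0.3325
  C_21 = −[(-0.25)(0.90) − (-0.05)(-0.20)] = 0.2350
  C_22 = (0.80)(0.90) − (-0.05)(-0.35) = 0.7025
  C_23 = −[(0.80)(-0.20) − (-0.25)(-0.35)] = 0.2475
  C_31 = (-0.25)(-0.40) − (-0.05)(0.75) = 0.1375
  C_32 = −[(0.80)(-0.40) − (-0.05)(-0.35)] = 0.3375
  C_33 = (0.80)(0.75) − (-0.25)(-0.35) = 0.5125
det(I−A) = Σ_j (I−A)_1j·C_1j = (0.80)(0.5950) + (-0.25)(0.4550) + (-0.05)(0.3325) = 0.345625
adj(I−A) = Cᵀ =
  [ 0.5950   0.2350   0.1375]
  [ 0.4550   0.7025   0.3375]
  [ 0.3325   0.2475   0.5125]
(I − A)⁻¹ = adj(I−A) / det(I−A) ≈
  [   1.7215     0.6799     0.3978]
  [   1.3165     2.0325     0.9765]
  [   0.9620     0.7161     1.4828]
x = (I − A)⁻¹ d = adj(I−A)·d / det(I−A), with det(I−A) = 0.345625:
  x_B = (0.5950·165 + 0.2350·200 + 0.1375·150) / 0.345625 = 165.80 / 0.345625 ≈ 479.71
  x_T = (0.4550·165 + 0.7025·200 + 0.3375·150) / 0.345625 = 266.20 / 0.345625 ≈ 770.20
  x_M = (0.3325·165 + 0.2475·200 + 0.5125·150) / 0.345625 = 181.2375 / 0.345625 ≈ 524.38

x_M = 524.38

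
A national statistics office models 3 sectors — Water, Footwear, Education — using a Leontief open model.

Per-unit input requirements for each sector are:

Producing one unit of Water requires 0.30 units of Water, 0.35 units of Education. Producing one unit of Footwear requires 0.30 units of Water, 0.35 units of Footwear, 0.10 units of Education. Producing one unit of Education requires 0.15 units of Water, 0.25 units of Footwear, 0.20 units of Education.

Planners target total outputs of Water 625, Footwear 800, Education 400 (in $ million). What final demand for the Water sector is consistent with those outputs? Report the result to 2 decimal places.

I − A =
  [   0.70    -0.30    -0.15]
  [   0.00     0.65    -0.25]
  [  -0.35    -0.10     0.80]
d = (I − A) x:
  d_1 = (+0.70)·625 + (-0.30)·800 + (-0.15)·400 = 137.50
  d_2 = (+0.00)·625 + (+0.65)·800 + (-0.25)·400 = 420.00
  d_3 = (-0.35)·625 + (-0.10)·800 + (+0.80)·400 = 21.25

d_1 = 137.50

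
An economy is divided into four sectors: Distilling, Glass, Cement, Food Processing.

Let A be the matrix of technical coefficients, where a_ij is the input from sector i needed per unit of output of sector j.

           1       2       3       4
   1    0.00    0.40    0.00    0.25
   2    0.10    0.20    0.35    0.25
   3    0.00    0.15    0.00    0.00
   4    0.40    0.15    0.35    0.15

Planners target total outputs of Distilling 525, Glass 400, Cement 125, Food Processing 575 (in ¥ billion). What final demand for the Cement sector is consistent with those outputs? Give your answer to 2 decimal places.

I − A =
  [   1.00    -0.40     0.00    -0.25]
  [  -0.10     0.80    -0.35    -0.25]
  [   0.00    -0.15     1.00     0.00]
  [  -0.40    -0.15    -0.35     0.85]
d = (I − A) x:
  d_1 = (+1.00)·525 + (-0.40)·400 + (+0.00)·125 + (-0.25)·575 = 221.25
  d_2 = (-0.10)·525 + (+0.80)·400 + (-0.35)·125 + (-0.25)·575 = 80.00
  d_3 = (+0.00)·525 + (-0.15)·400 + (+1.00)·125 + (+0.00)·575 = 65.00
  d_4 = (-0.40)·525 + (-0.15)·400 + (-0.35)·125 + (+0.85)·575 = 175.00

d_3 = 65.00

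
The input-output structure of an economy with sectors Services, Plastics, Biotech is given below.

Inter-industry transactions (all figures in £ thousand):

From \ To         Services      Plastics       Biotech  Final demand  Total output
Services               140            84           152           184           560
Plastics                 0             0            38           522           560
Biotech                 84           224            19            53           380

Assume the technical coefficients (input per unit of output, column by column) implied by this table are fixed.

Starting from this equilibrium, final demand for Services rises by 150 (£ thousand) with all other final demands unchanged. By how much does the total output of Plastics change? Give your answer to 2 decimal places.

Technical coefficients a_ij = z_ij / X_j:
  a_SS = 140/560 = 0.25, a_PS = 0/560 = 0.00, a_BS = 84/560 = 0.15
  a_SP = 84/560 = 0.15, a_PP = 0/560 = 0.00, a_BP = 224/560 = 0.40
  a_SB = 152/380 = 0.40, a_PB = 38/380 = 0.10, a_BB = 19/380 = 0.05
I − A =
  [   0.75    -0.15    -0.40]
  [   0.00     1.00    -0.10]
  [  -0.15    -0.40     0.95]
Cofactors of I−A, C_ij = (−1)^(i+j)·(minor ij) (rows/columns in the sector order above):
  C_11 = (1.00)(0.95) − (-0.10)(-0.40) = 0.9100
  C_12 = −[(0.00)(0.95) − (-0.10)(-0.15)] = 0.0150
  C_13 = (0.00)(-0.40) − (1.00)(-0.15) = 0.1500
  C_21 = −[(-0.15)(0.95) − (-0.40)(-0.40)] = 0.3025
  C_22 = (0.75)(0.95) − (-0.40)(-0.15) = 0.6525
  C_23 = −[(0.75)(-0.40) − (-0.15)(-0.15)] = 0.3225
  C_31 = (-0.15)(-0.10) − (-0.40)(1.00) = 0.4150
  C_32 = −[(0.75)(-0.10) − (-0.40)(0.00)] = 0.0750
  C_33 = (0.75)(1.00) − (-0.15)(0.00) = 0.7500
det(I−A) = Σ_j (I−A)_1j·C_1j = (0.75)(0.9100) + (-0.15)(0.0150) + (-0.40)(0.1500) = 0.62025
adj(I−A) = Cᵀ =
  [ 0.9100   0.3025   0.4150]
  [ 0.0150   0.6525   0.0750]
  [ 0.1500   0.3225   0.7500]
(I − A)⁻¹ = adj(I−A) / det(I−A) ≈
  [   1.4672     0.4877     0.6691]
  [   0.0242     1.0520     0.1209]
  [   0.2418     0.5200     1.2092]
Δx = (I − A)⁻¹ Δd with Δd having +150 in the Services component and 0 elsewhere.
So Δx_P = L_PS · (+150), where L_PS = adj(I−A)_PS / det(I−A) = 0.0150 / 0.62025.
Δx_P = 0.0150 × (+150) / 0.62025 = 2.25 / 0.62025 ≈ 3.63.

Δx_P = 3.63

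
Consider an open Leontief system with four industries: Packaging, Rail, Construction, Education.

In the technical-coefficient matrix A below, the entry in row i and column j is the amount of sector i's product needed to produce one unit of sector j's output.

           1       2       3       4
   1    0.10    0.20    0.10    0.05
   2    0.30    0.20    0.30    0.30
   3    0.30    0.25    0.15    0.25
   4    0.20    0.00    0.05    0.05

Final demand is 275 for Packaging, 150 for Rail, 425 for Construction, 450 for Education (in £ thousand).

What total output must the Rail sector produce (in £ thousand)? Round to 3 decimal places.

x_2 = 1247.190

I − A =
  [   0.90    -0.20    -0.10    -0.05]
  [  -0.30     0.80    -0.30    -0.30]
  [  -0.30    -0.25     0.85    -0.25]
  [  -0.20     0.00    -0.05     0.95]
Compute the cofactors C_ij = (−1)^(i+j)·(3×3 minor ij) of I−A; the adjugate is their transpose:
adj(I−A) = Cᵀ =
  [ 0.561000   0.183375   0.138000   0.123750]
  [ 0.394500   0.672750   0.302250   0.312750]
  [ 0.354250   0.278250   0.607000   0.266250]
  [ 0.136750   0.053250   0.061000   0.444000]
det(I−A) = Σ_j (I−A)_1j·C_1j = (0.90)(0.561000) + (-0.20)(0.394500) + (-0.10)(0.354250) + (-0.05)(0.136750) = 0.3837375
(I − A)⁻¹ = adj(I−A) / det(I−A) ≈
  [   1.4619     0.4779     0.3596     0.3225]
  [   1.0280     1.7532     0.7876     0.8150]
  [   0.9232     0.7251     1.5818     0.6938]
  [   0.3564     0.1388     0.1590     1.1570]
x = (I − A)⁻¹ d = adj(I−A)·d / det(I−A), with det(I−A) = 0.3837375:
  x_1 = (0.561000·275 + 0.183375·150 + 0.138000·425 + 0.123750·450) / 0.3837375 = 296.11875 / 0.3837375 ≈ 771.670
  x_2 = (0.394500·275 + 0.672750·150 + 0.302250·425 + 0.312750·450) / 0.3837375 = 478.59375 / 0.3837375 ≈ 1247.190
  x_3 = (0.354250·275 + 0.278250·150 + 0.607000·425 + 0.266250·450) / 0.3837375 = 516.94375 / 0.3837375 ≈ 1347.129
  x_4 = (0.136750·275 + 0.053250·150 + 0.061000·425 + 0.444000·450) / 0.3837375 = 271.31875 / 0.3837375 ≈ 707.043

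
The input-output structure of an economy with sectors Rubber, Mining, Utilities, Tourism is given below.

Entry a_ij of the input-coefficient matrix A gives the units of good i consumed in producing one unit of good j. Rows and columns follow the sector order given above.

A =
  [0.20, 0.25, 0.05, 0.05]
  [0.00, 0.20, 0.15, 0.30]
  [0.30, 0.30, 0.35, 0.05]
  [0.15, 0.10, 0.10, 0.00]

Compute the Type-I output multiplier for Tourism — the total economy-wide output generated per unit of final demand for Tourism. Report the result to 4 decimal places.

I − A =
  [   0.80    -0.25    -0.05    -0.05]
  [   0.00     0.80    -0.15    -0.30]
  [  -0.30    -0.30     0.65    -0.05]
  [  -0.15    -0.10    -0.10     1.00]
Compute the cofactors C_ij = (−1)^(i+j)·(3×3 minor ij) of I−A; the adjugate is their transpose:
adj(I−A) = Cᵀ =
  [ 0.441750   0.181250   0.088250   0.080875]
  [ 0.084375   0.494250   0.145125   0.159750]
  [ 0.250500   0.320125   0.598750   0.138500]
  [ 0.099750   0.108625   0.087625   0.356750]
det(I−A) = Σ_j (I−A)_1j·C_1j = (0.80)(0.441750) + (-0.25)(0.084375) + (-0.05)(0.250500) + (-0.05)(0.099750) = 0.31479375
(I − A)⁻¹ = adj(I−A) / det(I−A) ≈
  [   1.40330     0.57577     0.28034     0.25691]
  [   0.26803     1.57008     0.46102     0.50748]
  [   0.79576     1.01694     1.90204     0.43997]
  [   0.31687     0.34507     0.27836     1.13328]
The output multiplier for sector j is the column-j sum of the Leontief inverse (I − A)⁻¹ = adj(I−A) / det(I−A).
Column 4 of adj(I−A): (0.080875, 0.159750, 0.138500, 0.356750); det(I−A) = 0.31479375.
m_4 = (0.080875 + 0.159750 + 0.138500 + 0.356750) / 0.31479375 = 0.735875 / 0.31479375 ≈ 2.3376.

m_4 = 2.3376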